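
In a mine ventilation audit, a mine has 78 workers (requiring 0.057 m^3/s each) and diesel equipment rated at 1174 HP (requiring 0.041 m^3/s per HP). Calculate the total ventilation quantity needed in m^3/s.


Airflow for workers:
Q_people = 78 * 0.057 = 4.446 m^3/s
Airflow for diesel equipment:
Q_diesel = 1174 * 0.041 = 48.134 m^3/s
Total ventilation:
Q_total = 4.446 + 48.134
= 52.58 m^3/s

52.58 m^3/s


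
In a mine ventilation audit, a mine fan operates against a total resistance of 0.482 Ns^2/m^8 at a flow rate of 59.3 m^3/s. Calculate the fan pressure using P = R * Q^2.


Compute Q^2:
Q^2 = 59.3^2 = 3516.49
Compute pressure:
P = R * Q^2 = 0.482 * 3516.49
= 1694.9482 Pa

1694.9482 Pa


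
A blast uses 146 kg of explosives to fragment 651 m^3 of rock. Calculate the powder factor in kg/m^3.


Powder factor = explosive mass / rock volume
= 146 / 651
= 0.2243 kg/m^3

0.2243 kg/m^3


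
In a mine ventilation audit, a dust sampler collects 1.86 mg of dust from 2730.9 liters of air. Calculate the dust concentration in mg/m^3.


Convert liters to m^3: 1 m^3 = 1000 L
Concentration = mass / volume * 1000
= 1.86 / 2730.9 * 1000
= 0.0006810941448 * 1000
= 0.6811 mg/m^3

0.6811 mg/m^3


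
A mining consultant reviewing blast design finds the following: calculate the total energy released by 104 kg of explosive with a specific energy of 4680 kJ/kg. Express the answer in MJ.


Energy = mass * specific_energy / 1000
= 104 * 4680 / 1000
= 486720 / 1000
= 486.72 MJ

486.72 MJ


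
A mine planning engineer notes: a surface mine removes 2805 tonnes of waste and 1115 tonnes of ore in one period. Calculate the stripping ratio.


Stripping ratio = waste tonnage / ore tonnage
= 2805 / 1115
= 2.5157

2.5157


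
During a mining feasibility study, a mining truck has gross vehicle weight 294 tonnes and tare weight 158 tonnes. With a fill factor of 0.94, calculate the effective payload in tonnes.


127.84 tonnes

Maximum payload = gross - tare
= 294 - 158 = 136 tonnes
Effective payload = max payload * fill factor
= 136 * 0.94
= 127.84 tonnes


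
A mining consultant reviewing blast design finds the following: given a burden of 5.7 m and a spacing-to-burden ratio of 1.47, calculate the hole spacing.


8.379 m

Spacing = burden * ratio
= 5.7 * 1.47
= 8.379 m


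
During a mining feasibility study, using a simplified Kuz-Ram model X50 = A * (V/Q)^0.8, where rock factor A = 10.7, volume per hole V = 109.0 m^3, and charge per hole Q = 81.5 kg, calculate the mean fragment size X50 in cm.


Compute V/Q:
V/Q = 109.0 / 81.5 = 1.337423313
Raise to the power 0.8:
(V/Q)^0.8 = 1.337423313^0.8 = 1.261871441
Multiply by A:
X50 = 10.7 * 1.261871441
= 13.502 cm

13.502 cm


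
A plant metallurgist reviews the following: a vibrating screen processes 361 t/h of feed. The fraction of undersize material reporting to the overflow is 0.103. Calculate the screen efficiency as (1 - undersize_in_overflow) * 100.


Screen efficiency = (1 - fraction of undersize in overflow) * 100
= (1 - 0.103) * 100
= 0.897 * 100
= 89.7%

89.7%


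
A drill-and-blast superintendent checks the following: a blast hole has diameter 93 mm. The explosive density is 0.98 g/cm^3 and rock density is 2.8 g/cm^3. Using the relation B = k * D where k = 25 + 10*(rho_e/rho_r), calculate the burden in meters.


2.6505 m

First, compute k:
rho_e / rho_r = 0.98 / 2.8 = 0.35
k = 25 + 10 * 0.35 = 28.5
Then, compute burden:
B = k * D / 1000 = 28.5 * 93 / 1000
= 2650.5 / 1000
= 2.6505 m


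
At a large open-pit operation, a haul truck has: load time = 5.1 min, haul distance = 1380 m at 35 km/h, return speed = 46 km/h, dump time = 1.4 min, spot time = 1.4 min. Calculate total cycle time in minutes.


12.0657 min

Convert haul speed to m/min: 35 * 1000/60 = 583.3333333 m/min
Haul time = 1380 / 583.3333333 = 2.365714286 min
Convert return speed to m/min: 46 * 1000/60 = 766.6666667 m/min
Return time = 1380 / 766.6666667 = 1.8 min
Total cycle time:
= 5.1 + 2.365714286 + 1.4 + 1.8 + 1.4
= 12.0657 min


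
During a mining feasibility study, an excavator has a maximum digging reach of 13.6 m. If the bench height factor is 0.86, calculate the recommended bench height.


Bench height = reach * factor
= 13.6 * 0.86
= 11.696 m

11.696 m


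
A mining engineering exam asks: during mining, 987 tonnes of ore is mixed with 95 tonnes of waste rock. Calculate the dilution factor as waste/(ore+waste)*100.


8.78%

Total material = ore + waste
= 987 + 95 = 1082 tonnes
Dilution = waste / total * 100
= 95 / 1082 * 100
= 0.08780036969 * 100
= 8.78%


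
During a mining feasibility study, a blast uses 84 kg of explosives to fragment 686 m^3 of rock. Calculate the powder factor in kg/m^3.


Powder factor = explosive mass / rock volume
= 84 / 686
= 0.1224 kg/m^3

0.1224 kg/m^3


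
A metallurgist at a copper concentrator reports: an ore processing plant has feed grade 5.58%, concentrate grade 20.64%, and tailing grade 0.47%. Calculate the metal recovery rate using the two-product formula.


Using the two-product formula:
R = 100 * c * (f - t) / (f * (c - t))
Numerator = 100 * 20.64 * (5.58 - 0.47)
= 100 * 20.64 * 5.11
= 10547.04
Denominator = 5.58 * (20.64 - 0.47)
= 5.58 * 20.17
= 112.5486
R = 10547.04 / 112.5486
= 93.711%

93.711%


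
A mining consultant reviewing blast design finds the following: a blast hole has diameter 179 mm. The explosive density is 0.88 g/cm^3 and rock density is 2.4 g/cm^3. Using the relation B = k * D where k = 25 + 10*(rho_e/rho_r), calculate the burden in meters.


First, compute k:
rho_e / rho_r = 0.88 / 2.4 = 0.3666666667
k = 25 + 10 * 0.3666666667 = 28.66666667
Then, compute burden:
B = k * D / 1000 = 28.66666667 * 179 / 1000
= 5131.333333 / 1000
= 5.1313 m

5.1313 m


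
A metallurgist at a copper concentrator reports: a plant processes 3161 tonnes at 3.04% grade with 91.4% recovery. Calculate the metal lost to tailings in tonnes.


Total metal in feed:
= 3161 * 3.04 / 100 = 96.0944 tonnes
Metal recovered:
= 96.0944 * 91.4 / 100 = 87.8302816 tonnes
Metal lost to tailings:
= 96.0944 - 87.8302816
= 8.2641 tonnes

8.2641 tonnes


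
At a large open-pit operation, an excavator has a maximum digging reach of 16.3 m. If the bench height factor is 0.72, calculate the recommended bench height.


Bench height = reach * factor
= 16.3 * 0.72
= 11.736 m

11.736 m


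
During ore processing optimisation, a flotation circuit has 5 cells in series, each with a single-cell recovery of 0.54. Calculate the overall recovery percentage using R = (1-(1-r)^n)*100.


97.9404%

Complement of single-cell recovery:
1 - r = 1 - 0.54 = 0.46
Raise to power n:
(1 - r)^5 = 0.46^5 = 0.0205962976
Overall recovery:
R = (1 - 0.0205962976) * 100
= 97.9404%


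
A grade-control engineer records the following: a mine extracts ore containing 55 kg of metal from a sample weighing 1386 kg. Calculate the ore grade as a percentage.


3.9683%

Ore grade = (metal mass / ore mass) * 100
= (55 / 1386) * 100
= 0.03968253968 * 100
= 3.9683%


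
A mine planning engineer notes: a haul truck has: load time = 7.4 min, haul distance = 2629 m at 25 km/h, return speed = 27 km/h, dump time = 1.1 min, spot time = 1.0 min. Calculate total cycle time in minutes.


21.6518 min

Convert haul speed to m/min: 25 * 1000/60 = 416.6666667 m/min
Haul time = 2629 / 416.6666667 = 6.3096 min
Convert return speed to m/min: 27 * 1000/60 = 450 m/min
Return time = 2629 / 450 = 5.842222222 min
Total cycle time:
= 7.4 + 6.3096 + 1.1 + 5.842222222 + 1.0
= 21.6518 min


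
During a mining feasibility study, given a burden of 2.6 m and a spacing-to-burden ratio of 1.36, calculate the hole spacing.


3.536 m

Spacing = burden * ratio
= 2.6 * 1.36
= 3.536 m


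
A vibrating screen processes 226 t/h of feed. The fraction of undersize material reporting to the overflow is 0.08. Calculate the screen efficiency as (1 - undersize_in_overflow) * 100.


Screen efficiency = (1 - fraction of undersize in overflow) * 100
= (1 - 0.08) * 100
= 0.92 * 100
= 92.0%

92.0%


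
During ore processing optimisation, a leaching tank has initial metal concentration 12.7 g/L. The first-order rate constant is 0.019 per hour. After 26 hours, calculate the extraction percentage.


Compute the exponent:
-k * t = -0.019 * 26 = -0.494
Remaining concentration:
C = 12.7 * exp(-0.494)
= 12.7 * 0.6101807831
= 7.749295945 g/L
Extracted = 12.7 - 7.749295945 = 4.950704055 g/L
Extraction % = 4.950704055 / 12.7 * 100
= 38.9819%

38.9819%


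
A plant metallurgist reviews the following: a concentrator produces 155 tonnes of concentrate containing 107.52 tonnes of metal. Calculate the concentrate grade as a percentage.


Grade = (metal in concentrate / concentrate mass) * 100
= (107.52 / 155) * 100
= 0.6936774194 * 100
= 69.3677%

69.3677%


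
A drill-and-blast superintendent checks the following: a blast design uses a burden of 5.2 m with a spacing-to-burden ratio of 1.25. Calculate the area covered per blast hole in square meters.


First, find the spacing:
Spacing = burden * ratio = 5.2 * 1.25
= 6.5 m
Then, calculate the area:
Area = burden * spacing = 5.2 * 6.5
= 33.8 m^2

33.8 m^2


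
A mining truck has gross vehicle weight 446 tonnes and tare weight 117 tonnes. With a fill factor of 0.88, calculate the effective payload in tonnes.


Maximum payload = gross - tare
= 446 - 117 = 329 tonnes
Effective payload = max payload * fill factor
= 329 * 0.88
= 289.52 tonnes

289.52 tonnes


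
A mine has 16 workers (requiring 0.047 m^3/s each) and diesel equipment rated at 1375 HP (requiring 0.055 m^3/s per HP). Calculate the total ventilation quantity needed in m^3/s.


Airflow for workers:
Q_people = 16 * 0.047 = 0.752 m^3/s
Airflow for diesel equipment:
Q_diesel = 1375 * 0.055 = 75.625 m^3/s
Total ventilation:
Q_total = 0.752 + 75.625
= 76.377 m^3/s

76.377 m^3/s


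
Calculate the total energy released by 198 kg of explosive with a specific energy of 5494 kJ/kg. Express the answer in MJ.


Energy = mass * specific_energy / 1000
= 198 * 5494 / 1000
= 1087812 / 1000
= 1087.812 MJ

1087.812 MJ


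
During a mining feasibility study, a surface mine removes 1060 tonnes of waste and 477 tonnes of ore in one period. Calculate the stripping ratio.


Stripping ratio = waste tonnage / ore tonnage
= 1060 / 477
= 2.2222

2.2222


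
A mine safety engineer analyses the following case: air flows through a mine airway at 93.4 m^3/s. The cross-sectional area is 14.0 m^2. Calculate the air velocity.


6.6714 m/s

Velocity = flow rate / cross-sectional area
= 93.4 / 14.0
= 6.6714 m/s


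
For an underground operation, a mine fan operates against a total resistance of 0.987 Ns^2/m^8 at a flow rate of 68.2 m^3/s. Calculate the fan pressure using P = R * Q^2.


4590.7739 Pa

Compute Q^2:
Q^2 = 68.2^2 = 4651.24
Compute pressure:
P = R * Q^2 = 0.987 * 4651.24
= 4590.7739 Pa


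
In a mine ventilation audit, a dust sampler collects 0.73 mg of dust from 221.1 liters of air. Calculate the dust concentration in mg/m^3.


3.3017 mg/m^3

Convert liters to m^3: 1 m^3 = 1000 L
Concentration = mass / volume * 1000
= 0.73 / 221.1 * 1000
= 0.003301673451 * 1000
= 3.3017 mg/m^3


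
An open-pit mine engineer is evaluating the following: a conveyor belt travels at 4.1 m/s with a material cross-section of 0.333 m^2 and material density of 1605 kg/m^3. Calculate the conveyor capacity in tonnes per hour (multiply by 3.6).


7888.7034 t/h

Volumetric flow = speed * area
= 4.1 * 0.333 = 1.3653 m^3/s
Mass flow = volumetric * density
= 1.3653 * 1605 = 2191.3065 kg/s
Convert to t/h: multiply by 3.6
Capacity = 2191.3065 * 3.6
= 7888.7034 t/h


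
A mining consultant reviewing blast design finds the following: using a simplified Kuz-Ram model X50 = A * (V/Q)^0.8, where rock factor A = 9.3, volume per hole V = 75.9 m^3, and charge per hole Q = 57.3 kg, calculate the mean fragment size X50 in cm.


11.6454 cm

Compute V/Q:
V/Q = 75.9 / 57.3 = 1.32460733
Raise to the power 0.8:
(V/Q)^0.8 = 1.32460733^0.8 = 1.252188535
Multiply by A:
X50 = 9.3 * 1.252188535
= 11.6454 cm


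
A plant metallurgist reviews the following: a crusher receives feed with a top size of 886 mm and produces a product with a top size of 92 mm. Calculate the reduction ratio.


Reduction ratio = feed size / product size
= 886 / 92
= 9.6304

9.6304


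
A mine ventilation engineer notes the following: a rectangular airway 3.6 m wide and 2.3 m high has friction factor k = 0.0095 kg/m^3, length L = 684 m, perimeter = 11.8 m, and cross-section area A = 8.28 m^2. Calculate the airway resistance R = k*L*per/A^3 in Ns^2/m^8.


0.1351 Ns^2/m^8

Compute the numerator:
k * L * per = 0.0095 * 684 * 11.8
= 76.6764
Compute the denominator:
A^3 = 8.28^3 = 567.663552
Resistance:
R = 76.6764 / 567.663552
= 0.1351 Ns^2/m^8


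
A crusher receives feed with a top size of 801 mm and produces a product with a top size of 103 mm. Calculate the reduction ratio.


7.7767

Reduction ratio = feed size / product size
= 801 / 103
= 7.7767


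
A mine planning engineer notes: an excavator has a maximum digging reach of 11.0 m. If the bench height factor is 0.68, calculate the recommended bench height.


Bench height = reach * factor
= 11.0 * 0.68
= 7.48 m

7.48 m


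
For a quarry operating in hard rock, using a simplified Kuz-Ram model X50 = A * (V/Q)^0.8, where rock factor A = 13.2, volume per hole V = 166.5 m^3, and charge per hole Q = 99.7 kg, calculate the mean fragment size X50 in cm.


19.8952 cm

Compute V/Q:
V/Q = 166.5 / 99.7 = 1.67001003
Raise to the power 0.8:
(V/Q)^0.8 = 1.67001003^0.8 = 1.507215194
Multiply by A:
X50 = 13.2 * 1.507215194
= 19.8952 cm


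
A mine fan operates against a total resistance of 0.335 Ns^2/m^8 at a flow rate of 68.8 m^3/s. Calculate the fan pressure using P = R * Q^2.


Compute Q^2:
Q^2 = 68.8^2 = 4733.44
Compute pressure:
P = R * Q^2 = 0.335 * 4733.44
= 1585.7024 Pa

1585.7024 Pa


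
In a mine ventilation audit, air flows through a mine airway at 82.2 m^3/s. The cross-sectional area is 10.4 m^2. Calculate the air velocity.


Velocity = flow rate / cross-sectional area
= 82.2 / 10.4
= 7.9038 m/s

7.9038 m/s


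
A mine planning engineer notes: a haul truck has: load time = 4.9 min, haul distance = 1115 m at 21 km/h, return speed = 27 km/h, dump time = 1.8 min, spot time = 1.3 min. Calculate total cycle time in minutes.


Convert haul speed to m/min: 21 * 1000/60 = 350 m/min
Haul time = 1115 / 350 = 3.185714286 min
Convert return speed to m/min: 27 * 1000/60 = 450 m/min
Return time = 1115 / 450 = 2.477777778 min
Total cycle time:
= 4.9 + 3.185714286 + 1.8 + 2.477777778 + 1.3
= 13.6635 min

13.6635 min


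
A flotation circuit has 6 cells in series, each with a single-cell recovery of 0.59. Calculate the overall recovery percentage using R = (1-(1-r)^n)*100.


Complement of single-cell recovery:
1 - r = 1 - 0.59 = 0.41
Raise to power n:
(1 - r)^6 = 0.41^6 = 0.004750104241
Overall recovery:
R = (1 - 0.004750104241) * 100
= 99.525%

99.525%


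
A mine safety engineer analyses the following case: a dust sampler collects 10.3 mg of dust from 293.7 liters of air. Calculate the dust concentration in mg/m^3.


35.0698 mg/m^3

Convert liters to m^3: 1 m^3 = 1000 L
Concentration = mass / volume * 1000
= 10.3 / 293.7 * 1000
= 0.03506979911 * 1000
= 35.0698 mg/m^3


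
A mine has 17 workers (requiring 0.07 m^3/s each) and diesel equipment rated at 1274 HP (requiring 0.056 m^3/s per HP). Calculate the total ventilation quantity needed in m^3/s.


Airflow for workers:
Q_people = 17 * 0.07 = 1.19 m^3/s
Airflow for diesel equipment:
Q_diesel = 1274 * 0.056 = 71.344 m^3/s
Total ventilation:
Q_total = 1.19 + 71.344
= 72.534 m^3/s

72.534 m^3/s


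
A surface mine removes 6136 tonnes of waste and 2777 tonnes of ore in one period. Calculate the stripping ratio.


2.2096

Stripping ratio = waste tonnage / ore tonnage
= 6136 / 2777
= 2.2096


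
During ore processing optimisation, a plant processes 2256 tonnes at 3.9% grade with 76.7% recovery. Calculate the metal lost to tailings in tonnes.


20.5003 tonnes

Total metal in feed:
= 2256 * 3.9 / 100 = 87.984 tonnes
Metal recovered:
= 87.984 * 76.7 / 100 = 67.483728 tonnes
Metal lost to tailings:
= 87.984 - 67.483728
= 20.5003 tonnes


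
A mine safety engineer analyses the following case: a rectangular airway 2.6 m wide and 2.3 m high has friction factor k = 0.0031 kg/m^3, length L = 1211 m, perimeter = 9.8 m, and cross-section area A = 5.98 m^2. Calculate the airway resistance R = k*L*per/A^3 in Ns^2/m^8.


0.172 Ns^2/m^8

Compute the numerator:
k * L * per = 0.0031 * 1211 * 9.8
= 36.79018
Compute the denominator:
A^3 = 5.98^3 = 213.847192
Resistance:
R = 36.79018 / 213.847192
= 0.172 Ns^2/m^8


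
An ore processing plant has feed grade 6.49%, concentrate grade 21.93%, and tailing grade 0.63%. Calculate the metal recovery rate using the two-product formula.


92.9634%

Using the two-product formula:
R = 100 * c * (f - t) / (f * (c - t))
Numerator = 100 * 21.93 * (6.49 - 0.63)
= 100 * 21.93 * 5.86
= 12850.98
Denominator = 6.49 * (21.93 - 0.63)
= 6.49 * 21.3
= 138.237
R = 12850.98 / 138.237
= 92.9634%


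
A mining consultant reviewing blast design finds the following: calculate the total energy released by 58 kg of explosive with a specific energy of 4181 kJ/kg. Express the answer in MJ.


Energy = mass * specific_energy / 1000
= 58 * 4181 / 1000
= 242498 / 1000
= 242.498 MJ

242.498 MJ


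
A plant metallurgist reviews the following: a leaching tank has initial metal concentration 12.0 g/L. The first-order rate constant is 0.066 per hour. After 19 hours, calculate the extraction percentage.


Compute the exponent:
-k * t = -0.066 * 19 = -1.254
Remaining concentration:
C = 12.0 * exp(-1.254)
= 12.0 * 0.2853610667
= 3.4243328 g/L
Extracted = 12.0 - 3.4243328 = 8.5756672 g/L
Extraction % = 8.5756672 / 12.0 * 100
= 71.4639%

71.4639%


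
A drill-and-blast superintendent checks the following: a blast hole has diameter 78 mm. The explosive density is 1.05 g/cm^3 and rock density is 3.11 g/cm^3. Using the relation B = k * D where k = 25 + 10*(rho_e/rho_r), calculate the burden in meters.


First, compute k:
rho_e / rho_r = 1.05 / 3.11 = 0.3376205788
k = 25 + 10 * 0.3376205788 = 28.37620579
Then, compute burden:
B = k * D / 1000 = 28.37620579 * 78 / 1000
= 2213.344051 / 1000
= 2.2133 m

2.2133 m


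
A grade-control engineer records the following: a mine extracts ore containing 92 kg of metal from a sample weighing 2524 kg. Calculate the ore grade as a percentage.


Ore grade = (metal mass / ore mass) * 100
= (92 / 2524) * 100
= 0.03645007924 * 100
= 3.645%

3.645%


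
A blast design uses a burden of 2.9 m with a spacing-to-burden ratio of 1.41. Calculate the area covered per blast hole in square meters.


11.8581 m^2

First, find the spacing:
Spacing = burden * ratio = 2.9 * 1.41
= 4.089 m
Then, calculate the area:
Area = burden * spacing = 2.9 * 4.089
= 11.8581 m^2


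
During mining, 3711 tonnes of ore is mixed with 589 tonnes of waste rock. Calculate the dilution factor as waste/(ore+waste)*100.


Total material = ore + waste
= 3711 + 589 = 4300 tonnes
Dilution = waste / total * 100
= 589 / 4300 * 100
= 0.1369767442 * 100
= 13.6977%

13.6977%


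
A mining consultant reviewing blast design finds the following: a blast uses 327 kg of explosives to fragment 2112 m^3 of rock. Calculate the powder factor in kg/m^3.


Powder factor = explosive mass / rock volume
= 327 / 2112
= 0.1548 kg/m^3

0.1548 kg/m^3


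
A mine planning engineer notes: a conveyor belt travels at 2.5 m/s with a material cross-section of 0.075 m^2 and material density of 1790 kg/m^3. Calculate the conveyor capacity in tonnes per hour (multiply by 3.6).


Volumetric flow = speed * area
= 2.5 * 0.075 = 0.1875 m^3/s
Mass flow = volumetric * density
= 0.1875 * 1790 = 335.625 kg/s
Convert to t/h: multiply by 3.6
Capacity = 335.625 * 3.6
= 1208.25 t/h

1208.25 t/h


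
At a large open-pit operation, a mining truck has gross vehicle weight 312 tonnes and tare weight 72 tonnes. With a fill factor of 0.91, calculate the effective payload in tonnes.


Maximum payload = gross - tare
= 312 - 72 = 240 tonnes
Effective payload = max payload * fill factor
= 240 * 0.91
= 218.4 tonnes

218.4 tonnes


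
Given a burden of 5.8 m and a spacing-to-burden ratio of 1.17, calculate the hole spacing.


6.786 m

Spacing = burden * ratio
= 5.8 * 1.17
= 6.786 m


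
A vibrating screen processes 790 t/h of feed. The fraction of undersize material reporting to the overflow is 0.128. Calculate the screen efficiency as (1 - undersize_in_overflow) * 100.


87.2%

Screen efficiency = (1 - fraction of undersize in overflow) * 100
= (1 - 0.128) * 100
= 0.872 * 100
= 87.2%


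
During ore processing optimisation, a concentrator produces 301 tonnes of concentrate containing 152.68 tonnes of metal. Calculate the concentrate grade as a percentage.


50.7243%

Grade = (metal in concentrate / concentrate mass) * 100
= (152.68 / 301) * 100
= 0.5072425249 * 100
= 50.7243%


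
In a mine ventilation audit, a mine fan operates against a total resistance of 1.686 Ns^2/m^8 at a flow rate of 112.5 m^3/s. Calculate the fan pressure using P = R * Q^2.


Compute Q^2:
Q^2 = 112.5^2 = 12656.25
Compute pressure:
P = R * Q^2 = 1.686 * 12656.25
= 21338.4375 Pa

21338.4375 Pa


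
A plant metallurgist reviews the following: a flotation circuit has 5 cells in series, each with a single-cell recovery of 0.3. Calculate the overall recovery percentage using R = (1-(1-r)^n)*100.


83.193%

Complement of single-cell recovery:
1 - r = 1 - 0.3 = 0.7
Raise to power n:
(1 - r)^5 = 0.7^5 = 0.16807
Overall recovery:
R = (1 - 0.16807) * 100
= 83.193%


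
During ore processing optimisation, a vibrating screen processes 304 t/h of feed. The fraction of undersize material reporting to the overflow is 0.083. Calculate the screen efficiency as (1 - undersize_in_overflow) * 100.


Screen efficiency = (1 - fraction of undersize in overflow) * 100
= (1 - 0.083) * 100
= 0.917 * 100
= 91.7%

91.7%


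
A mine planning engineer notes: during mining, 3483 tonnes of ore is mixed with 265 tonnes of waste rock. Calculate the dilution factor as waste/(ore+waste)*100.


Total material = ore + waste
= 3483 + 265 = 3748 tonnes
Dilution = waste / total * 100
= 265 / 3748 * 100
= 0.07070437567 * 100
= 7.0704%

7.0704%


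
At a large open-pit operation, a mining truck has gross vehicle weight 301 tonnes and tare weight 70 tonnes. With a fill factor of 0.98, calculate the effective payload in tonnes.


Maximum payload = gross - tare
= 301 - 70 = 231 tonnes
Effective payload = max payload * fill factor
= 231 * 0.98
= 226.38 tonnes

226.38 tonnes


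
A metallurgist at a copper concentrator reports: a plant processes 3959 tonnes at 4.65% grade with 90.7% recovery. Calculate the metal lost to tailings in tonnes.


17.1207 tonnes

Total metal in feed:
= 3959 * 4.65 / 100 = 184.0935 tonnes
Metal recovered:
= 184.0935 * 90.7 / 100 = 166.9728045 tonnes
Metal lost to tailings:
= 184.0935 - 166.9728045
= 17.1207 tonnes


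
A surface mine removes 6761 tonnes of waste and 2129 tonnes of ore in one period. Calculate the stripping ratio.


Stripping ratio = waste tonnage / ore tonnage
= 6761 / 2129
= 3.1757

3.1757


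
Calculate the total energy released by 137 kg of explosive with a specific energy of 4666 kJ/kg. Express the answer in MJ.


639.242 MJ

Energy = mass * specific_energy / 1000
= 137 * 4666 / 1000
= 639242 / 1000
= 639.242 MJ


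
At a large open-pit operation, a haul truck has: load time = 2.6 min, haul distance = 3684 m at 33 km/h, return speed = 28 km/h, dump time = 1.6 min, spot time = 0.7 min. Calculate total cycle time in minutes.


19.4925 min

Convert haul speed to m/min: 33 * 1000/60 = 550 m/min
Haul time = 3684 / 550 = 6.698181818 min
Convert return speed to m/min: 28 * 1000/60 = 466.6666667 m/min
Return time = 3684 / 466.6666667 = 7.894285714 min
Total cycle time:
= 2.6 + 6.698181818 + 1.6 + 7.894285714 + 0.7
= 19.4925 min


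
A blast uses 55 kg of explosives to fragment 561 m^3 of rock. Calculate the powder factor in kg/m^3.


Powder factor = explosive mass / rock volume
= 55 / 561
= 0.098 kg/m^3

0.098 kg/m^3


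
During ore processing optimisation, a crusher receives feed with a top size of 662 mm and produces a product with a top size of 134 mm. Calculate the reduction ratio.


Reduction ratio = feed size / product size
= 662 / 134
= 4.9403

4.9403


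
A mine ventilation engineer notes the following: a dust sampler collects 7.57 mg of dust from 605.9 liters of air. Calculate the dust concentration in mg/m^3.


12.4938 mg/m^3

Convert liters to m^3: 1 m^3 = 1000 L
Concentration = mass / volume * 1000
= 7.57 / 605.9 * 1000
= 0.01249381086 * 1000
= 12.4938 mg/m^3


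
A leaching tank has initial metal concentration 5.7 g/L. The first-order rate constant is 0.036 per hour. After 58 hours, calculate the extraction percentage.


Compute the exponent:
-k * t = -0.036 * 58 = -2.088
Remaining concentration:
C = 5.7 * exp(-2.088)
= 5.7 * 0.1239347576
= 0.7064281185 g/L
Extracted = 5.7 - 0.7064281185 = 4.993571882 g/L
Extraction % = 4.993571882 / 5.7 * 100
= 87.6065%

87.6065%


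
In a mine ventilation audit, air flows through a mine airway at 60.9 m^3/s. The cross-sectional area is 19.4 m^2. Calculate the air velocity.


3.1392 m/s

Velocity = flow rate / cross-sectional area
= 60.9 / 19.4
= 3.1392 m/s


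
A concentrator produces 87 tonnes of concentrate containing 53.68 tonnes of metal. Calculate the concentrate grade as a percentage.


61.7011%

Grade = (metal in concentrate / concentrate mass) * 100
= (53.68 / 87) * 100
= 0.6170114943 * 100
= 61.7011%


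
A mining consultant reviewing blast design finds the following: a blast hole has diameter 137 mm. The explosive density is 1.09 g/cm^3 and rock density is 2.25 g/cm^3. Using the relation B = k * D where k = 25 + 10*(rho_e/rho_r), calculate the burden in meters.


First, compute k:
rho_e / rho_r = 1.09 / 2.25 = 0.4844444444
k = 25 + 10 * 0.4844444444 = 29.84444444
Then, compute burden:
B = k * D / 1000 = 29.84444444 * 137 / 1000
= 4088.688889 / 1000
= 4.0887 m

4.0887 m


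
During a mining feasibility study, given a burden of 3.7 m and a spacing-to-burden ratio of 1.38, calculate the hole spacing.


Spacing = burden * ratio
= 3.7 * 1.38
= 5.106 m

5.106 m


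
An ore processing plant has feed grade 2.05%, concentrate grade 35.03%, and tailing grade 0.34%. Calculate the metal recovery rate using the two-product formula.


84.2322%

Using the two-product formula:
R = 100 * c * (f - t) / (f * (c - t))
Numerator = 100 * 35.03 * (2.05 - 0.34)
= 100 * 35.03 * 1.71
= 5990.13
Denominator = 2.05 * (35.03 - 0.34)
= 2.05 * 34.69
= 71.1145
R = 5990.13 / 71.1145
= 84.2322%


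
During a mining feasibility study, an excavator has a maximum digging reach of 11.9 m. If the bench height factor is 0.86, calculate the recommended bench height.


Bench height = reach * factor
= 11.9 * 0.86
= 10.234 m

10.234 m


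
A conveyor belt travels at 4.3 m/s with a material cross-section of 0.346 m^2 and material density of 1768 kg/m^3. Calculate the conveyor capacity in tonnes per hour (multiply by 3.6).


9469.5494 t/h

Volumetric flow = speed * area
= 4.3 * 0.346 = 1.4878 m^3/s
Mass flow = volumetric * density
= 1.4878 * 1768 = 2630.4304 kg/s
Convert to t/h: multiply by 3.6
Capacity = 2630.4304 * 3.6
= 9469.5494 t/h


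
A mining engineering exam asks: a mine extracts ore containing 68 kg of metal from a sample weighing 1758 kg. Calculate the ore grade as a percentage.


3.868%

Ore grade = (metal mass / ore mass) * 100
= (68 / 1758) * 100
= 0.03868031854 * 100
= 3.868%


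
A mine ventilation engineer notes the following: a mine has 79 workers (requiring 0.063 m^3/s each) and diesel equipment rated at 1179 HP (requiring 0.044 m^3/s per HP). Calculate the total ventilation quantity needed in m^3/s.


Airflow for workers:
Q_people = 79 * 0.063 = 4.977 m^3/s
Airflow for diesel equipment:
Q_diesel = 1179 * 0.044 = 51.876 m^3/s
Total ventilation:
Q_total = 4.977 + 51.876
= 56.853 m^3/s

56.853 m^3/s


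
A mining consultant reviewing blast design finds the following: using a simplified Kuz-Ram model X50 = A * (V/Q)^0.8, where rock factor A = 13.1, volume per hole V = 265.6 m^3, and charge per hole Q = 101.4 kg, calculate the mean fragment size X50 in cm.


28.3024 cm

Compute V/Q:
V/Q = 265.6 / 101.4 = 2.619329389
Raise to the power 0.8:
(V/Q)^0.8 = 2.619329389^0.8 = 2.160489165
Multiply by A:
X50 = 13.1 * 2.160489165
= 28.3024 cm


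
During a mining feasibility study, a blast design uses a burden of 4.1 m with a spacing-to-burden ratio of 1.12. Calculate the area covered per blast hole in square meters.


18.8272 m^2

First, find the spacing:
Spacing = burden * ratio = 4.1 * 1.12
= 4.592 m
Then, calculate the area:
Area = burden * spacing = 4.1 * 4.592
= 18.8272 m^2


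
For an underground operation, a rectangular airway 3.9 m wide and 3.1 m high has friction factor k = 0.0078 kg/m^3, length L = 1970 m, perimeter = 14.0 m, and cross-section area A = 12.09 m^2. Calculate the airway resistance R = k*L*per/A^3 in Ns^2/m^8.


Compute the numerator:
k * L * per = 0.0078 * 1970 * 14.0
= 215.124
Compute the denominator:
A^3 = 12.09^3 = 1767.172329
Resistance:
R = 215.124 / 1767.172329
= 0.1217 Ns^2/m^8

0.1217 Ns^2/m^8


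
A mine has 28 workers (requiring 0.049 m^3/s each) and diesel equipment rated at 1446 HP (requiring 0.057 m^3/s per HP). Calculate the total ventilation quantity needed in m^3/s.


Airflow for workers:
Q_people = 28 * 0.049 = 1.372 m^3/s
Airflow for diesel equipment:
Q_diesel = 1446 * 0.057 = 82.422 m^3/s
Total ventilation:
Q_total = 1.372 + 82.422
= 83.794 m^3/s

83.794 m^3/s


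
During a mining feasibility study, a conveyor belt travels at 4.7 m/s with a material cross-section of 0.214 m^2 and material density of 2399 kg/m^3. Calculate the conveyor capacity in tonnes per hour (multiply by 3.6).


8686.4911 t/h

Volumetric flow = speed * area
= 4.7 * 0.214 = 1.0058 m^3/s
Mass flow = volumetric * density
= 1.0058 * 2399 = 2412.9142 kg/s
Convert to t/h: multiply by 3.6
Capacity = 2412.9142 * 3.6
= 8686.4911 t/h


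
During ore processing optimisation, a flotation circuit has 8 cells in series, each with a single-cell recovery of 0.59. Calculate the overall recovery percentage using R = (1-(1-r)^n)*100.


99.9202%

Complement of single-cell recovery:
1 - r = 1 - 0.59 = 0.41
Raise to power n:
(1 - r)^8 = 0.41^8 = 0.0007984925229
Overall recovery:
R = (1 - 0.0007984925229) * 100
= 99.9202%


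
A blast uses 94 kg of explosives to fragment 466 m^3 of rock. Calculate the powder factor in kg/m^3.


Powder factor = explosive mass / rock volume
= 94 / 466
= 0.2017 kg/m^3

0.2017 kg/m^3


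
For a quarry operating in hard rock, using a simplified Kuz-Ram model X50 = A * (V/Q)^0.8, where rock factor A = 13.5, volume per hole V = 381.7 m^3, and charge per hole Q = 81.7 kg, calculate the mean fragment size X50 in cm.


Compute V/Q:
V/Q = 381.7 / 81.7 = 4.671970624
Raise to the power 0.8:
(V/Q)^0.8 = 4.671970624^0.8 = 3.432417304
Multiply by A:
X50 = 13.5 * 3.432417304
= 46.3376 cm

46.3376 cm


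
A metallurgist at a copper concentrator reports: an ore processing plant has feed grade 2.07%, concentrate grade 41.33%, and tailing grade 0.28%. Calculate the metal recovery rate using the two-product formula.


Using the two-product formula:
R = 100 * c * (f - t) / (f * (c - t))
Numerator = 100 * 41.33 * (2.07 - 0.28)
= 100 * 41.33 * 1.79
= 7398.07
Denominator = 2.07 * (41.33 - 0.28)
= 2.07 * 41.05
= 84.9735
R = 7398.07 / 84.9735
= 87.0633%

87.0633%


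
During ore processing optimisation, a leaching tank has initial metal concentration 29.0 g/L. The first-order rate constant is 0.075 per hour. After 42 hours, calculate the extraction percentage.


95.7148%

Compute the exponent:
-k * t = -0.075 * 42 = -3.15
Remaining concentration:
C = 29.0 * exp(-3.15)
= 29.0 * 0.04285212687
= 1.242711679 g/L
Extracted = 29.0 - 1.242711679 = 27.75728832 g/L
Extraction % = 27.75728832 / 29.0 * 100
= 95.7148%


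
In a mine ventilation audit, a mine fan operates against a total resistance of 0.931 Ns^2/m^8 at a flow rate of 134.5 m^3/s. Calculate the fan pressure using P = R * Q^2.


16842.0228 Pa

Compute Q^2:
Q^2 = 134.5^2 = 18090.25
Compute pressure:
P = R * Q^2 = 0.931 * 18090.25
= 16842.0228 Pa


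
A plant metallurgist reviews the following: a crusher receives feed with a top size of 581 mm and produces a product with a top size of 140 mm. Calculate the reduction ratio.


Reduction ratio = feed size / product size
= 581 / 140
= 4.15

4.15


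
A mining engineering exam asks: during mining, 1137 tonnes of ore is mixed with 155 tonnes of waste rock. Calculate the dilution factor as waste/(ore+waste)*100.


11.9969%

Total material = ore + waste
= 1137 + 155 = 1292 tonnes
Dilution = waste / total * 100
= 155 / 1292 * 100
= 0.1199690402 * 100
= 11.9969%


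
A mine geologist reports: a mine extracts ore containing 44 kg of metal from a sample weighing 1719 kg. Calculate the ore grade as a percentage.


Ore grade = (metal mass / ore mass) * 100
= (44 / 1719) * 100
= 0.02559627691 * 100
= 2.5596%

2.5596%


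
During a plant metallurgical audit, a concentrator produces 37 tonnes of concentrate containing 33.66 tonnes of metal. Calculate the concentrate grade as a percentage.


Grade = (metal in concentrate / concentrate mass) * 100
= (33.66 / 37) * 100
= 0.9097297297 * 100
= 90.973%

90.973%


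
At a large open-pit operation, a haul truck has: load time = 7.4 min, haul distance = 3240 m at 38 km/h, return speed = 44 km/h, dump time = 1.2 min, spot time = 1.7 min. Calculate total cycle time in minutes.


19.834 min

Convert haul speed to m/min: 38 * 1000/60 = 633.3333333 m/min
Haul time = 3240 / 633.3333333 = 5.115789474 min
Convert return speed to m/min: 44 * 1000/60 = 733.3333333 m/min
Return time = 3240 / 733.3333333 = 4.418181818 min
Total cycle time:
= 7.4 + 5.115789474 + 1.2 + 4.418181818 + 1.7
= 19.834 min


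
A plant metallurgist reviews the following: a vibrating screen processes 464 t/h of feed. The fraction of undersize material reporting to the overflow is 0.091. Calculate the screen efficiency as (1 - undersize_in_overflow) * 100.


90.9%

Screen efficiency = (1 - fraction of undersize in overflow) * 100
= (1 - 0.091) * 100
= 0.909 * 100
= 90.9%


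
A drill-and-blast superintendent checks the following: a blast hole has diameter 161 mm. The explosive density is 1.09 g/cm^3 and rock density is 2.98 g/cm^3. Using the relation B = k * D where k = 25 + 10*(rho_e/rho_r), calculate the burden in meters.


4.6139 m

First, compute k:
rho_e / rho_r = 1.09 / 2.98 = 0.3657718121
k = 25 + 10 * 0.3657718121 = 28.65771812
Then, compute burden:
B = k * D / 1000 = 28.65771812 * 161 / 1000
= 4613.892617 / 1000
= 4.6139 m


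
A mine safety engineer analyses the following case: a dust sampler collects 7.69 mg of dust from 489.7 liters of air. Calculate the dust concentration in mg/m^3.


15.7035 mg/m^3

Convert liters to m^3: 1 m^3 = 1000 L
Concentration = mass / volume * 1000
= 7.69 / 489.7 * 1000
= 0.01570349193 * 1000
= 15.7035 mg/m^3


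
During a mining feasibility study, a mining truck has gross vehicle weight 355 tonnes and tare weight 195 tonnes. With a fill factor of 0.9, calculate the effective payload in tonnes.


Maximum payload = gross - tare
= 355 - 195 = 160 tonnes
Effective payload = max payload * fill factor
= 160 * 0.9
= 144.0 tonnes

144.0 tonnes


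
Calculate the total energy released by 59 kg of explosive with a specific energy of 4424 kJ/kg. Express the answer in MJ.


Energy = mass * specific_energy / 1000
= 59 * 4424 / 1000
= 261016 / 1000
= 261.016 MJ

261.016 MJ


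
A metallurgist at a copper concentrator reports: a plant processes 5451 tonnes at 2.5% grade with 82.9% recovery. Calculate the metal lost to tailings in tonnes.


Total metal in feed:
= 5451 * 2.5 / 100 = 136.275 tonnes
Metal recovered:
= 136.275 * 82.9 / 100 = 112.971975 tonnes
Metal lost to tailings:
= 136.275 - 112.971975
= 23.303 tonnes

23.303 tonnes


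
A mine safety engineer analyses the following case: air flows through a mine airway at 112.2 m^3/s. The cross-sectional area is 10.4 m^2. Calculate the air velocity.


Velocity = flow rate / cross-sectional area
= 112.2 / 10.4
= 10.7885 m/s

10.7885 m/s


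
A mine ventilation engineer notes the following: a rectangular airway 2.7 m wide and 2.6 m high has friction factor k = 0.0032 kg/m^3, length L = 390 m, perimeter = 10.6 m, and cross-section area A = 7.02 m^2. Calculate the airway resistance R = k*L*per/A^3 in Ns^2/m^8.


0.0382 Ns^2/m^8

Compute the numerator:
k * L * per = 0.0032 * 390 * 10.6
= 13.2288
Compute the denominator:
A^3 = 7.02^3 = 345.948408
Resistance:
R = 13.2288 / 345.948408
= 0.0382 Ns^2/m^8


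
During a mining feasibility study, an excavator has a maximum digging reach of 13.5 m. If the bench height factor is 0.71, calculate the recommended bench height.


9.585 m

Bench height = reach * factor
= 13.5 * 0.71
= 9.585 m


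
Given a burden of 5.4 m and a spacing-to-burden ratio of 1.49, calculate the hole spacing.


8.046 m

Spacing = burden * ratio
= 5.4 * 1.49
= 8.046 m


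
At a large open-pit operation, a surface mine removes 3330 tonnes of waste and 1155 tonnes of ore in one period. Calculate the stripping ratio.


2.8831

Stripping ratio = waste tonnage / ore tonnage
= 3330 / 1155
= 2.8831


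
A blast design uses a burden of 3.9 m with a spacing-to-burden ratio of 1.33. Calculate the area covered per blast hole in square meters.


20.2293 m^2

First, find the spacing:
Spacing = burden * ratio = 3.9 * 1.33
= 5.187 m
Then, calculate the area:
Area = burden * spacing = 3.9 * 5.187
= 20.2293 m^2


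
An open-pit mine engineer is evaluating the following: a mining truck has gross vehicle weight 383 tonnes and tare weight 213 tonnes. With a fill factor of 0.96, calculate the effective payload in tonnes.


163.2 tonnes

Maximum payload = gross - tare
= 383 - 213 = 170 tonnes
Effective payload = max payload * fill factor
= 170 * 0.96
= 163.2 tonnes


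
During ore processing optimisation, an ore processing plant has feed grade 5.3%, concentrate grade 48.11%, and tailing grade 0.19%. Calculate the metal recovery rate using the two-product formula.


96.7974%

Using the two-product formula:
R = 100 * c * (f - t) / (f * (c - t))
Numerator = 100 * 48.11 * (5.3 - 0.19)
= 100 * 48.11 * 5.11
= 24584.21
Denominator = 5.3 * (48.11 - 0.19)
= 5.3 * 47.92
= 253.976
R = 24584.21 / 253.976
= 96.7974%


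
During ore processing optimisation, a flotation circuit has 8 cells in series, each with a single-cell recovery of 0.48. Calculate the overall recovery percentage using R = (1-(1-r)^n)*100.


99.4654%

Complement of single-cell recovery:
1 - r = 1 - 0.48 = 0.52
Raise to power n:
(1 - r)^8 = 0.52^8 = 0.005345972853
Overall recovery:
R = (1 - 0.005345972853) * 100
= 99.4654%


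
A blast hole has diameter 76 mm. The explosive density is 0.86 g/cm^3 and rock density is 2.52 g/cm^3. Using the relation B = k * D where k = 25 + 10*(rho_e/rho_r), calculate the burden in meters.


2.1594 m

First, compute k:
rho_e / rho_r = 0.86 / 2.52 = 0.3412698413
k = 25 + 10 * 0.3412698413 = 28.41269841
Then, compute burden:
B = k * D / 1000 = 28.41269841 * 76 / 1000
= 2159.365079 / 1000
= 2.1594 m


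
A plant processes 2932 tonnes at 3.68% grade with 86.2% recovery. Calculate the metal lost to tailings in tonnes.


Total metal in feed:
= 2932 * 3.68 / 100 = 107.8976 tonnes
Metal recovered:
= 107.8976 * 86.2 / 100 = 93.0077312 tonnes
Metal lost to tailings:
= 107.8976 - 93.0077312
= 14.8899 tonnes

14.8899 tonnes
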